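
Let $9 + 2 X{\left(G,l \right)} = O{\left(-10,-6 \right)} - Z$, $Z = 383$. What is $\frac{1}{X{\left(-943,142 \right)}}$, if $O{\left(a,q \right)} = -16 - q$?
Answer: $- \frac{1}{201} \approx -0.0049751$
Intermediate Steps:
$X{\left(G,l \right)} = -201$ ($X{\left(G,l \right)} = - \frac{9}{2} + \frac{\left(-16 - -6\right) - 383}{2} = - \frac{9}{2} + \frac{\left(-16 + 6\right) - 383}{2} = - \frac{9}{2} + \frac{-10 - 383}{2} = - \frac{9}{2} + \frac{1}{2} \left(-393\right) = - \frac{9}{2} - \frac{393}{2} = -201$)
$\frac{1}{X{\left(-943,142 \right)}} = \frac{1}{-201} = - \frac{1}{201}$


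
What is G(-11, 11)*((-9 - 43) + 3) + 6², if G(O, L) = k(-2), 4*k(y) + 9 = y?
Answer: 683/4 ≈ 170.75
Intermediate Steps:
k(y) = -9/4 + y/4
G(O, L) = -11/4 (G(O, L) = -9/4 + (¼)*(-2) = -9/4 - ½ = -11/4)
G(-11, 11)*((-9 - 43) + 3) + 6² = -11*((-9 - 43) + 3)/4 + 6² = -11*(-52 + 3)/4 + 36 = -11/4*(-49) + 36 = 539/4 + 36 = 683/4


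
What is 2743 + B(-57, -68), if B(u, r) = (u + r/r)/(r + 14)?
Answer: 74089/27 ≈ 2744.0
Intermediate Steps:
B(u, r) = (1 + u)/(14 + r) (B(u, r) = (u + 1)/(14 + r) = (1 + u)/(14 + r))
2743 + B(-57, -68) = 2743 + (1 - 57)/(14 - 68) = 2743 - 56/(-54) = 2743 - 1/54*(-56) = 2743 + 28/27 = 74089/27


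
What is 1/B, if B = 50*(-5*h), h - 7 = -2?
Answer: -1/1250 ≈ -0.00080000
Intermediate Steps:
h = 5 (h = 7 - 2 = 5)
B = -1250 (B = 50*(-5*5) = 50*(-25) = -1250)
1/B = 1/(-1250) = -1/1250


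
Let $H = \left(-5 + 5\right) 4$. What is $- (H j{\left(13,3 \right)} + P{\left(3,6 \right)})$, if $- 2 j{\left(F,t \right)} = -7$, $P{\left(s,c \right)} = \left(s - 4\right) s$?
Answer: $3$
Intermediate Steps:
$P{\left(s,c \right)} = s \left(-4 + s\right)$ ($P{\left(s,c \right)} = \left(-4 + s\right) s = s \left(-4 + s\right)$)
$j{\left(F,t \right)} = \frac{7}{2}$ ($j{\left(F,t \right)} = \left(- \frac{1}{2}\right) \left(-7\right) = \frac{7}{2}$)
$H = 0$ ($H = 0 \cdot 4 = 0$)
$- (H j{\left(13,3 \right)} + P{\left(3,6 \right)}) = - (0 \cdot \frac{7}{2} + 3 \left(-4 + 3\right)) = - (0 + 3 \left(-1\right)) = - (0 - 3) = \left(-1\right) \left(-3\right) = 3$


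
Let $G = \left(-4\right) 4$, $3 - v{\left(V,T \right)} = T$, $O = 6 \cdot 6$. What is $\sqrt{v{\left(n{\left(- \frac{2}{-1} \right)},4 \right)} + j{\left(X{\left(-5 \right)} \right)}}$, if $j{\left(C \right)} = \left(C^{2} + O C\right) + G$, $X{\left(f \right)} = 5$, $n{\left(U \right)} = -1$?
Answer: $2 \sqrt{47} \approx 13.711$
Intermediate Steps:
$O = 36$
$v{\left(V,T \right)} = 3 - T$
$G = -16$
$j{\left(C \right)} = -16 + C^{2} + 36 C$ ($j{\left(C \right)} = \left(C^{2} + 36 C\right) - 16 = -16 + C^{2} + 36 C$)
$\sqrt{v{\left(n{\left(- \frac{2}{-1} \right)},4 \right)} + j{\left(X{\left(-5 \right)} \right)}} = \sqrt{\left(3 - 4\right) + \left(-16 + 5^{2} + 36 \cdot 5\right)} = \sqrt{\left(3 - 4\right) + \left(-16 + 25 + 180\right)} = \sqrt{-1 + 189} = \sqrt{188} = 2 \sqrt{47}$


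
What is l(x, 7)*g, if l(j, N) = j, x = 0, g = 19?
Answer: 0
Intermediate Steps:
l(x, 7)*g = 0*19 = 0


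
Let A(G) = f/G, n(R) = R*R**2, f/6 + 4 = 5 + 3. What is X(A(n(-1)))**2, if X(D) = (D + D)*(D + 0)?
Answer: 1327104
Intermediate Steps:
f = 24 (f = -24 + 6*(5 + 3) = -24 + 6*8 = -24 + 48 = 24)
n(R) = R**3
A(G) = 24/G
X(D) = 2*D**2 (X(D) = (2*D)*D = 2*D**2)
X(A(n(-1)))**2 = (2*(24/((-1)**3))**2)**2 = (2*(24/(-1))**2)**2 = (2*(24*(-1))**2)**2 = (2*(-24)**2)**2 = (2*576)**2 = 1152**2 = 1327104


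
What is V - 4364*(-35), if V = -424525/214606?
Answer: 32778495915/214606 ≈ 1.5274e+5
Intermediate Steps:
V = -424525/214606 (V = -424525*1/214606 = -424525/214606 ≈ -1.9782)
V - 4364*(-35) = -424525/214606 - 4364*(-35) = -424525/214606 - 1*(-152740) = -424525/214606 + 152740 = 32778495915/214606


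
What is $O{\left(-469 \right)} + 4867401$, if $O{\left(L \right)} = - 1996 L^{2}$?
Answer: $-434174755$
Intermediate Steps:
$O{\left(-469 \right)} + 4867401 = - 1996 \left(-469\right)^{2} + 4867401 = \left(-1996\right) 219961 + 4867401 = -439042156 + 4867401 = -434174755$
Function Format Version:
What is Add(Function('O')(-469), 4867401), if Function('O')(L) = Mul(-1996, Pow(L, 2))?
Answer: -434174755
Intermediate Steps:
Add(Function('O')(-469), 4867401) = Add(Mul(-1996, Pow(-469, 2)), 4867401) = Add(Mul(-1996, 219961), 4867401) = Add(-439042156, 4867401) = -434174755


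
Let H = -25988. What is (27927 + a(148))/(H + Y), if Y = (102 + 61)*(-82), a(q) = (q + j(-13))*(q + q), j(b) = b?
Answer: -22629/13118 ≈ -1.7250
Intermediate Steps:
a(q) = 2*q*(-13 + q) (a(q) = (q - 13)*(q + q) = (-13 + q)*(2*q) = 2*q*(-13 + q))
Y = -13366 (Y = 163*(-82) = -13366)
(27927 + a(148))/(H + Y) = (27927 + 2*148*(-13 + 148))/(-25988 - 13366) = (27927 + 2*148*135)/(-39354) = (27927 + 39960)*(-1/39354) = 67887*(-1/39354) = -22629/13118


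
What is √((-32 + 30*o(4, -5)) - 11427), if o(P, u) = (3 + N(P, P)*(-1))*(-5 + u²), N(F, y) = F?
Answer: I*√12059 ≈ 109.81*I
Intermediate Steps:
o(P, u) = (-5 + u²)*(3 - P) (o(P, u) = (3 + P*(-1))*(-5 + u²) = (3 - P)*(-5 + u²) = (-5 + u²)*(3 - P))
√((-32 + 30*o(4, -5)) - 11427) = √((-32 + 30*(-15 + 3*(-5)² + 5*4 - 1*4*(-5)²)) - 11427) = √((-32 + 30*(-15 + 3*25 + 20 - 1*4*25)) - 11427) = √((-32 + 30*(-15 + 75 + 20 - 100)) - 11427) = √((-32 + 30*(-20)) - 11427) = √((-32 - 600) - 11427) = √(-632 - 11427) = √(-12059) = I*√12059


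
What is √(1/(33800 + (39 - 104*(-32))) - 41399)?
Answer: 2*I*√14296998595386/37167 ≈ 203.47*I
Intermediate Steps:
√(1/(33800 + (39 - 104*(-32))) - 41399) = √(1/(33800 + (39 + 3328)) - 41399) = √(1/(33800 + 3367) - 41399) = √(1/37167 - 41399) = √(-1538676632/37167) = 2*I*√14296998595386/37167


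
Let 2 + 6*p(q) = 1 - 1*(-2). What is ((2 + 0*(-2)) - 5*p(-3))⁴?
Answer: 2401/1296 ≈ 1.8526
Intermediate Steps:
p(q) = ⅙ (p(q) = -⅓ + (1 - 1*(-2))/6 = -⅓ + (1 + 2)/6 = -⅓ + (⅙)*3 = -⅓ + ½ = ⅙)
((2 + 0*(-2)) - 5*p(-3))⁴ = ((2 + 0*(-2)) - 5*⅙)⁴ = ((2 + 0) - ⅚)⁴ = (2 - ⅚)⁴ = (7/6)⁴ = 2401/1296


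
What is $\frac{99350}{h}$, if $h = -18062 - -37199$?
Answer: $\frac{99350}{19137} \approx 5.1915$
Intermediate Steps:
$h = 19137$ ($h = -18062 + 37199 = 19137$)
$\frac{99350}{h} = \frac{99350}{19137}$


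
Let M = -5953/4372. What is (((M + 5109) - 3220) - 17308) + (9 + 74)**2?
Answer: -37299113/4372 ≈ -8531.4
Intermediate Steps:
M = -5953/4372 (M = -5953*1/4372 = -5953/4372 ≈ -1.3616)
(((M + 5109) - 3220) - 17308) + (9 + 74)**2 = (((-5953/4372 + 5109) - 3220) - 17308) + (9 + 74)**2 = ((22330595/4372 - 3220) - 17308) + 83**2 = (8252755/4372 - 17308) + 6889 = -67417821/4372 + 6889 = -37299113/4372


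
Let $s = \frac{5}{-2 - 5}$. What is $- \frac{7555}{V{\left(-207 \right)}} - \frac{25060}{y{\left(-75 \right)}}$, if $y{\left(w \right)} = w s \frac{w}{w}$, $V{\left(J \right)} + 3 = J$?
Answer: $- \frac{453401}{1050} \approx -431.81$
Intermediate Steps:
$s = - \frac{5}{7}$ ($s = \frac{5}{-2 - 5} = \frac{5}{-7} = 5 \left(- \frac{1}{7}\right) = - \frac{5}{7} \approx -0.71429$)
$V{\left(J \right)} = -3 + J$
$y{\left(w \right)} = - \frac{5 w}{7}$ ($y{\left(w \right)} = w \left(- \frac{5}{7}\right) \frac{w}{w} = - \frac{5 w}{7} \cdot 1 = - \frac{5 w}{7}$)
$- \frac{7555}{V{\left(-207 \right)}} - \frac{25060}{y{\left(-75 \right)}} = - \frac{7555}{-3 - 207} - \frac{25060}{\left(- \frac{5}{7}\right) \left(-75\right)} = - \frac{7555}{-210} - \frac{25060}{\frac{375}{7}} = \left(-7555\right) \left(- \frac{1}{210}\right) - \frac{35084}{75} = \frac{1511}{42} - \frac{35084}{75} = - \frac{453401}{1050}$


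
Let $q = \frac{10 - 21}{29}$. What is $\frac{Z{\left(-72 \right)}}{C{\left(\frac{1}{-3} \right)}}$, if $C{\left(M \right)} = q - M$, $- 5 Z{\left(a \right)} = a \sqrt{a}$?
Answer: $- \frac{9396 i \sqrt{2}}{5} \approx - 2657.6 i$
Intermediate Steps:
$Z{\left(a \right)} = - \frac{a^{\frac{3}{2}}}{5}$ ($Z{\left(a \right)} = - \frac{a \sqrt{a}}{5} = - \frac{a^{\frac{3}{2}}}{5}$)
$q = - \frac{11}{29}$ ($q = \left(10 - 21\right) \frac{1}{29} = \left(-11\right) \frac{1}{29} = - \frac{11}{29} \approx -0.37931$)
$C{\left(M \right)} = - \frac{11}{29} - M$
$\frac{Z{\left(-72 \right)}}{C{\left(\frac{1}{-3} \right)}} = \frac{\left(- \frac{1}{5}\right) \left(-72\right)^{\frac{3}{2}}}{- \frac{11}{29} - \frac{1}{-3}} = \frac{\left(- \frac{1}{5}\right) \left(- 432 i \sqrt{2}\right)}{- \frac{11}{29} - - \frac{1}{3}} = \frac{\frac{432}{5} i \sqrt{2}}{- \frac{11}{29} + \frac{1}{3}} = \frac{\frac{432}{5} i \sqrt{2}}{- \frac{4}{87}} = \frac{432 i \sqrt{2}}{5} \left(- \frac{87}{4}\right) = - \frac{9396 i \sqrt{2}}{5}$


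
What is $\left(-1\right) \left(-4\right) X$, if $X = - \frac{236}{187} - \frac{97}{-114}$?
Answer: $- \frac{17530}{10659} \approx -1.6446$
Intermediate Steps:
$X = - \frac{8765}{21318}$ ($X = \left(-236\right) \frac{1}{187} - - \frac{97}{114} = - \frac{236}{187} + \frac{97}{114} = - \frac{8765}{21318} \approx -0.41115$)
$\left(-1\right) \left(-4\right) X = \left(-1\right) \left(-4\right) \left(- \frac{8765}{21318}\right) = 4 \left(- \frac{8765}{21318}\right) = - \frac{17530}{10659}$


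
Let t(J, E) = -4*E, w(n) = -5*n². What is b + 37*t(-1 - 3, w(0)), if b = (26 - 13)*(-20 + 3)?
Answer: -221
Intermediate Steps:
b = -221 (b = 13*(-17) = -221)
b + 37*t(-1 - 3, w(0)) = -221 + 37*(-(-20)*0²) = -221 + 37*(-(-20)*0) = -221 + 37*(-4*0) = -221 + 37*0 = -221 + 0 = -221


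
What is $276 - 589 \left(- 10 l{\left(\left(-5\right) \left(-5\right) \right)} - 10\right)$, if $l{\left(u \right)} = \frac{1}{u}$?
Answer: $\frac{32008}{5} \approx 6401.6$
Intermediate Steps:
$276 - 589 \left(- 10 l{\left(\left(-5\right) \left(-5\right) \right)} - 10\right) = 276 - 589 \left(- \frac{10}{\left(-5\right) \left(-5\right)} - 10\right) = 276 - 589 \left(- \frac{10}{25} - 10\right) = 276 - 589 \left(\left(-10\right) \frac{1}{25} - 10\right) = 276 - 589 \left(- \frac{2}{5} - 10\right) = 276 - - \frac{30628}{5} = 276 + \frac{30628}{5} = \frac{32008}{5}$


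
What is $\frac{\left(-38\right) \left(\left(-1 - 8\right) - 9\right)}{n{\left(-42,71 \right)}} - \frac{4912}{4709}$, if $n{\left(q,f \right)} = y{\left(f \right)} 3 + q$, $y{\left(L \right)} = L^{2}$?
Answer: $- \frac{23618972}{23672143} \approx -0.99775$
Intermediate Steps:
$n{\left(q,f \right)} = q + 3 f^{2}$ ($n{\left(q,f \right)} = f^{2} \cdot 3 + q = 3 f^{2} + q = q + 3 f^{2}$)
$\frac{\left(-38\right) \left(\left(-1 - 8\right) - 9\right)}{n{\left(-42,71 \right)}} - \frac{4912}{4709} = \frac{\left(-38\right) \left(\left(-1 - 8\right) - 9\right)}{-42 + 3 \cdot 71^{2}} - \frac{4912}{4709} = \frac{\left(-38\right) \left(-9 - 9\right)}{-42 + 3 \cdot 5041} - \frac{4912}{4709} = \frac{\left(-38\right) \left(-9 - 9\right)}{-42 + 15123} - \frac{4912}{4709} = \frac{\left(-38\right) \left(-18\right)}{15081} - \frac{4912}{4709} = 684 \cdot \frac{1}{15081} - \frac{4912}{4709} = \frac{228}{5027} - \frac{4912}{4709} = - \frac{23618972}{23672143}$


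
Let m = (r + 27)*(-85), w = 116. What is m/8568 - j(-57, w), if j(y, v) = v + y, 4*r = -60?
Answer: -2483/42 ≈ -59.119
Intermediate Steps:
r = -15 (r = (¼)*(-60) = -15)
m = -1020 (m = (-15 + 27)*(-85) = 12*(-85) = -1020)
m/8568 - j(-57, w) = -1020/8568 - (116 - 57) = -1020*1/8568 - 1*59 = -5/42 - 59 = -2483/42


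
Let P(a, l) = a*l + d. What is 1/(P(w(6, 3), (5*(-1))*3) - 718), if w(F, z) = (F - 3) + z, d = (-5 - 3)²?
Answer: -1/744 ≈ -0.0013441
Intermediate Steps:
d = 64 (d = (-8)² = 64)
w(F, z) = -3 + F + z (w(F, z) = (-3 + F) + z = -3 + F + z)
P(a, l) = 64 + a*l (P(a, l) = a*l + 64 = 64 + a*l)
1/(P(w(6, 3), (5*(-1))*3) - 718) = 1/((64 + (-3 + 6 + 3)*((5*(-1))*3)) - 718) = 1/((64 + 6*(-5*3)) - 718) = 1/((64 + 6*(-15)) - 718) = 1/((64 - 90) - 718) = 1/(-26 - 718) = 1/(-744) = -1/744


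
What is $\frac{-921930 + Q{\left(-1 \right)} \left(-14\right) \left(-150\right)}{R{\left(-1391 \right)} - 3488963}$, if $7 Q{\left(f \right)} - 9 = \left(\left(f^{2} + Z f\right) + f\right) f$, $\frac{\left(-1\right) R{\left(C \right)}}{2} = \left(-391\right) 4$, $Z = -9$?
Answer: $\frac{61462}{232389} \approx 0.26448$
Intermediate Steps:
$R{\left(C \right)} = 3128$ ($R{\left(C \right)} = - 2 \left(\left(-391\right) 4\right) = \left(-2\right) \left(-1564\right) = 3128$)
$Q{\left(f \right)} = \frac{9}{7} + \frac{f \left(f^{2} - 8 f\right)}{7}$ ($Q{\left(f \right)} = \frac{9}{7} + \frac{\left(\left(f^{2} - 9 f\right) + f\right) f}{7} = \frac{9}{7} + \frac{\left(f^{2} - 8 f\right) f}{7} = \frac{9}{7} + \frac{f \left(f^{2} - 8 f\right)}{7}$)
$\frac{-921930 + Q{\left(-1 \right)} \left(-14\right) \left(-150\right)}{R{\left(-1391 \right)} - 3488963} = \frac{-921930 + \left(\frac{9}{7} - \frac{8 \left(-1\right)^{2}}{7} + \frac{\left(-1\right)^{3}}{7}\right) \left(-14\right) \left(-150\right)}{3128 - 3488963} = \frac{-921930 + \left(\frac{9}{7} - \frac{8}{7} + \frac{1}{7} \left(-1\right)\right) \left(-14\right) \left(-150\right)}{-3485835} = \left(-921930 + \left(\frac{9}{7} - \frac{8}{7} - \frac{1}{7}\right) \left(-14\right) \left(-150\right)\right) \left(- \frac{1}{3485835}\right) = \left(-921930 + 0 \left(-14\right) \left(-150\right)\right) \left(- \frac{1}{3485835}\right) = \left(-921930 + 0 \left(-150\right)\right) \left(- \frac{1}{3485835}\right) = \left(-921930 + 0\right) \left(- \frac{1}{3485835}\right) = \left(-921930\right) \left(- \frac{1}{3485835}\right) = \frac{61462}{232389}$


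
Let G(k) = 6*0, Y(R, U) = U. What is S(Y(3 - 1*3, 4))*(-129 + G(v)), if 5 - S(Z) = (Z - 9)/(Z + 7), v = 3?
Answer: -7740/11 ≈ -703.64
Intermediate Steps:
S(Z) = 5 - (-9 + Z)/(7 + Z) (S(Z) = 5 - (Z - 9)/(Z + 7) = 5 - (-9 + Z)/(7 + Z))
G(k) = 0
S(Y(3 - 1*3, 4))*(-129 + G(v)) = (4*(11 + 4)/(7 + 4))*(-129 + 0) = (4*15/11)*(-129) = (4*(1/11)*15)*(-129) = (60/11)*(-129) = -7740/11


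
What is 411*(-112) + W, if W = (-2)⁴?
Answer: -46016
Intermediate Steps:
W = 16
411*(-112) + W = 411*(-112) + 16 = -46032 + 16 = -46016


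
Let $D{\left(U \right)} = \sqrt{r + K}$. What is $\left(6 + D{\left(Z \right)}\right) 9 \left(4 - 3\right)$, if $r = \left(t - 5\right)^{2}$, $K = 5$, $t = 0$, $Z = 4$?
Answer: $54 + 9 \sqrt{30} \approx 103.3$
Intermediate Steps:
$r = 25$ ($r = \left(0 - 5\right)^{2} = \left(-5\right)^{2} = 25$)
$D{\left(U \right)} = \sqrt{30}$ ($D{\left(U \right)} = \sqrt{25 + 5} = \sqrt{30}$)
$\left(6 + D{\left(Z \right)}\right) 9 \left(4 - 3\right) = \left(6 + \sqrt{30}\right) 9 \left(4 - 3\right) = \left(54 + 9 \sqrt{30}\right) \left(4 - 3\right) = \left(54 + 9 \sqrt{30}\right) 1 = 54 + 9 \sqrt{30}$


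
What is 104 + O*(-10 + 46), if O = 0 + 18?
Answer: 752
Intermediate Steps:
O = 18
104 + O*(-10 + 46) = 104 + 18*(-10 + 46) = 104 + 18*36 = 104 + 648 = 752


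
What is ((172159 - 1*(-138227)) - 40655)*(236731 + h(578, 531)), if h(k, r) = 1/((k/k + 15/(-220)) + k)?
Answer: 232363577280131/3639 ≈ 6.3854e+10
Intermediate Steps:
h(k, r) = 1/(41/44 + k) (h(k, r) = 1/((1 + 15*(-1/220)) + k) = 1/((1 - 3/44) + k) = 1/(41/44 + k))
((172159 - 1*(-138227)) - 40655)*(236731 + h(578, 531)) = ((172159 - 1*(-138227)) - 40655)*(236731 + 44/(41 + 44*578)) = ((172159 + 138227) - 40655)*(236731 + 44/(41 + 25432)) = (310386 - 40655)*(236731 + 44/25473) = 269731*(236731 + 44*(1/25473)) = 269731*(236731 + 44/25473) = 269731*(6030248807/25473) = 232363577280131/3639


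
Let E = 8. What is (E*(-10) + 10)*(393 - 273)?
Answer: -8400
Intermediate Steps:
(E*(-10) + 10)*(393 - 273) = (8*(-10) + 10)*(393 - 273) = (-80 + 10)*120 = -70*120 = -8400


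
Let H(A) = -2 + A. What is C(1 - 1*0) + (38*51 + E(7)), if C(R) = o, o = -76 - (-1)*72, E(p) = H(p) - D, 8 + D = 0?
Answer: 1947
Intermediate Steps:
D = -8 (D = -8 + 0 = -8)
E(p) = 6 + p (E(p) = (-2 + p) - 1*(-8) = (-2 + p) + 8 = 6 + p)
o = -4 (o = -76 - 1*(-72) = -76 + 72 = -4)
C(R) = -4
C(1 - 1*0) + (38*51 + E(7)) = -4 + (38*51 + (6 + 7)) = -4 + (1938 + 13) = -4 + 1951 = 1947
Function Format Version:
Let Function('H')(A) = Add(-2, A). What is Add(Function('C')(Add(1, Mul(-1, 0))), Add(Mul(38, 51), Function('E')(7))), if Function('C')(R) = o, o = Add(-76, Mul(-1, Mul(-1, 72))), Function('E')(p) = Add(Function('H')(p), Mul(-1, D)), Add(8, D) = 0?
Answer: 1947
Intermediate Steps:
D = -8 (D = Add(-8, 0) = -8)
Function('E')(p) = Add(6, p) (Function('E')(p) = Add(Add(-2, p), Mul(-1, -8)) = Add(Add(-2, p), 8) = Add(6, p))
o = -4 (o = Add(-76, Mul(-1, -72)) = Add(-76, 72) = -4)
Function('C')(R) = -4
Add(Function('C')(Add(1, Mul(-1, 0))), Add(Mul(38, 51), Function('E')(7))) = Add(-4, Add(Mul(38, 51), Add(6, 7))) = Add(-4, Add(1938, 13)) = Add(-4, 1951) = 1947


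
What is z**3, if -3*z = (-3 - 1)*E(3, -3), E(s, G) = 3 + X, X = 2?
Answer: 8000/27 ≈ 296.30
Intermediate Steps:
E(s, G) = 5 (E(s, G) = 3 + 2 = 5)
z = 20/3 (z = -(-3 - 1)*5/3 = -(-4)*5/3 = -1/3*(-20) = 20/3 ≈ 6.6667)
z**3 = (20/3)**3 = 8000/27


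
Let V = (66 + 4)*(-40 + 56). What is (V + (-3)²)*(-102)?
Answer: -115158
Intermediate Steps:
V = 1120 (V = 70*16 = 1120)
(V + (-3)²)*(-102) = (1120 + (-3)²)*(-102) = (1120 + 9)*(-102) = 1129*(-102) = -115158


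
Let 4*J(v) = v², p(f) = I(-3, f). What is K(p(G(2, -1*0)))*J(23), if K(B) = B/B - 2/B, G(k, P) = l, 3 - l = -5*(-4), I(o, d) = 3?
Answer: 529/12 ≈ 44.083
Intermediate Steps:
l = -17 (l = 3 - (-5)*(-4) = 3 - 1*20 = 3 - 20 = -17)
G(k, P) = -17
p(f) = 3
J(v) = v²/4
K(B) = 1 - 2/B
K(p(G(2, -1*0)))*J(23) = ((-2 + 3)/3)*((¼)*23²) = ((⅓)*1)*((¼)*529) = (⅓)*(529/4) = 529/12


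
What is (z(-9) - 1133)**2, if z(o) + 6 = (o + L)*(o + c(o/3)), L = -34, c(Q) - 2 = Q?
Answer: 502681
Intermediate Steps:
c(Q) = 2 + Q
z(o) = -6 + (-34 + o)*(2 + 4*o/3) (z(o) = -6 + (o - 34)*(o + (2 + o/3)) = -6 + (-34 + o)*(o + (2 + o*(1/3))) = -6 + (-34 + o)*(o + (2 + o/3)) = -6 + (-34 + o)*(2 + 4*o/3))
(z(-9) - 1133)**2 = ((-74 - 130/3*(-9) + (4/3)*(-9)**2) - 1133)**2 = ((-74 + 390 + (4/3)*81) - 1133)**2 = ((-74 + 390 + 108) - 1133)**2 = (424 - 1133)**2 = (-709)**2 = 502681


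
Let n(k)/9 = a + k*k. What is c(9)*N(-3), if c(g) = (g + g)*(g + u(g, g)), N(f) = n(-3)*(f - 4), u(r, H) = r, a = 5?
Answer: -285768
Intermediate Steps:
n(k) = 45 + 9*k² (n(k) = 9*(5 + k*k) = 9*(5 + k²) = 45 + 9*k²)
N(f) = -504 + 126*f (N(f) = (45 + 9*(-3)²)*(f - 4) = (45 + 9*9)*(-4 + f) = (45 + 81)*(-4 + f) = 126*(-4 + f) = -504 + 126*f)
c(g) = 4*g² (c(g) = (g + g)*(g + g) = (2*g)*(2*g) = 4*g²)
c(9)*N(-3) = (4*9²)*(-504 + 126*(-3)) = (4*81)*(-504 - 378) = 324*(-882) = -285768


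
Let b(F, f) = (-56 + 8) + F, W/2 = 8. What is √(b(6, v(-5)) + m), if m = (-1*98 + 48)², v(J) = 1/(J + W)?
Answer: √2458 ≈ 49.578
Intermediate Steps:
W = 16 (W = 2*8 = 16)
v(J) = 1/(16 + J) (v(J) = 1/(J + 16) = 1/(16 + J))
m = 2500 (m = (-98 + 48)² = (-50)² = 2500)
b(F, f) = -48 + F
√(b(6, v(-5)) + m) = √((-48 + 6) + 2500) = √(-42 + 2500) = √2458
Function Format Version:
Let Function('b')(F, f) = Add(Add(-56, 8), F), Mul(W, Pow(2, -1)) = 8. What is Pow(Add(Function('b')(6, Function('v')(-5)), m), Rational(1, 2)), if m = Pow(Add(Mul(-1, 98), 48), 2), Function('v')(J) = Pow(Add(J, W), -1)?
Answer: Pow(2458, Rational(1, 2)) ≈ 49.578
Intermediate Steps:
W = 16 (W = Mul(2, 8) = 16)
Function('v')(J) = Pow(Add(16, J), -1) (Function('v')(J) = Pow(Add(J, 16), -1) = Pow(Add(16, J), -1))
m = 2500 (m = Pow(Add(-98, 48), 2) = Pow(-50, 2) = 2500)
Function('b')(F, f) = Add(-48, F)
Pow(Add(Function('b')(6, Function('v')(-5)), m), Rational(1, 2)) = Pow(Add(Add(-48, 6), 2500), Rational(1, 2)) = Pow(Add(-42, 2500), Rational(1, 2)) = Pow(2458, Rational(1, 2))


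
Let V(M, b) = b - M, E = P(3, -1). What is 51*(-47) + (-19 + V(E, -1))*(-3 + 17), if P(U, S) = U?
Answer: -2719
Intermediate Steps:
E = 3
51*(-47) + (-19 + V(E, -1))*(-3 + 17) = 51*(-47) + (-19 + (-1 - 1*3))*(-3 + 17) = -2397 + (-19 + (-1 - 3))*14 = -2397 + (-19 - 4)*14 = -2397 - 23*14 = -2397 - 322 = -2719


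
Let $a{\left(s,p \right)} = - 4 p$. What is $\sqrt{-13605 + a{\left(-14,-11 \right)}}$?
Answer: $i \sqrt{13561} \approx 116.45 i$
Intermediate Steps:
$\sqrt{-13605 + a{\left(-14,-11 \right)}} = \sqrt{-13605 - -44} = \sqrt{-13605 + 44} = \sqrt{-13561} = i \sqrt{13561}$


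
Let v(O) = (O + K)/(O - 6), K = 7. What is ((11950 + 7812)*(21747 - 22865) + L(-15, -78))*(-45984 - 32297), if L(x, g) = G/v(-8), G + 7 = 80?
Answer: 1729453835214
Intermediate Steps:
G = 73 (G = -7 + 80 = 73)
v(O) = (7 + O)/(-6 + O) (v(O) = (O + 7)/(O - 6) = (7 + O)/(-6 + O))
L(x, g) = 1022 (L(x, g) = 73/(((7 - 8)/(-6 - 8))) = 73/((-1/(-14))) = 73/((-1/14*(-1))) = 73/(1/14) = 73*14 = 1022)
((11950 + 7812)*(21747 - 22865) + L(-15, -78))*(-45984 - 32297) = ((11950 + 7812)*(21747 - 22865) + 1022)*(-45984 - 32297) = (19762*(-1118) + 1022)*(-78281) = (-22093916 + 1022)*(-78281) = -22092894*(-78281) = 1729453835214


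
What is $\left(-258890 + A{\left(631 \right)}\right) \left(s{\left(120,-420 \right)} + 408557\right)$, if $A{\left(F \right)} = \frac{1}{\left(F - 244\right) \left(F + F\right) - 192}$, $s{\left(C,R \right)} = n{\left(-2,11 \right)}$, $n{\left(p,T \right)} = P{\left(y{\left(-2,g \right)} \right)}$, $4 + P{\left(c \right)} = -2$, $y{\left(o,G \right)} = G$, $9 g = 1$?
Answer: $- \frac{361097989280603}{3414} \approx -1.0577 \cdot 10^{11}$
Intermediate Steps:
$g = \frac{1}{9}$ ($g = \frac{1}{9} \cdot 1 = \frac{1}{9} \approx 0.11111$)
$P{\left(c \right)} = -6$ ($P{\left(c \right)} = -4 - 2 = -6$)
$n{\left(p,T \right)} = -6$
$s{\left(C,R \right)} = -6$
$A{\left(F \right)} = \frac{1}{-192 + 2 F \left(-244 + F\right)}$ ($A{\left(F \right)} = \frac{1}{\left(-244 + F\right) 2 F - 192} = \frac{1}{2 F \left(-244 + F\right) - 192} = \frac{1}{-192 + 2 F \left(-244 + F\right)}$)
$\left(-258890 + A{\left(631 \right)}\right) \left(s{\left(120,-420 \right)} + 408557\right) = \left(-258890 + \frac{1}{2 \left(-96 + 631^{2} - 153964\right)}\right) \left(-6 + 408557\right) = \left(-258890 + \frac{1}{2 \left(-96 + 398161 - 153964\right)}\right) 408551 = \left(-258890 + \frac{1}{2 \cdot 244101}\right) 408551 = \left(-258890 + \frac{1}{2} \cdot \frac{1}{244101}\right) 408551 = \left(-258890 + \frac{1}{488202}\right) 408551 = \left(- \frac{126390615779}{488202}\right) 408551 = - \frac{361097989280603}{3414}$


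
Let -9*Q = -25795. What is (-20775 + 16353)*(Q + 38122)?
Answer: -543748282/3 ≈ -1.8125e+8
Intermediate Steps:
Q = 25795/9 (Q = -⅑*(-25795) = 25795/9 ≈ 2866.1)
(-20775 + 16353)*(Q + 38122) = (-20775 + 16353)*(25795/9 + 38122) = -4422*368893/9 = -543748282/3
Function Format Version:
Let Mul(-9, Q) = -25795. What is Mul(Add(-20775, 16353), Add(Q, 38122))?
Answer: Rational(-543748282, 3) ≈ -1.8125e+8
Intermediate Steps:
Q = Rational(25795, 9) (Q = Mul(Rational(-1, 9), -25795) = Rational(25795, 9) ≈ 2866.1)
Mul(Add(-20775, 16353), Add(Q, 38122)) = Mul(Add(-20775, 16353), Add(Rational(25795, 9), 38122)) = Mul(-4422, Rational(368893, 9)) = Rational(-543748282, 3)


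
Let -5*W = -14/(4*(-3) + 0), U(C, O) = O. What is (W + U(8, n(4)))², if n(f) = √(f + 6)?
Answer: 9049/900 - 7*√10/15 ≈ 8.5787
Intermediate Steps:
n(f) = √(6 + f)
W = -7/30 (W = -(-14)/(5*(4*(-3) + 0)) = -(-14)/(5*(-12 + 0)) = -(-14)/(5*(-12)) = -(-14)*(-1)/(5*12) = -⅕*7/6 = -7/30 ≈ -0.23333)
(W + U(8, n(4)))² = (-7/30 + √(6 + 4))² = (-7/30 + √10)²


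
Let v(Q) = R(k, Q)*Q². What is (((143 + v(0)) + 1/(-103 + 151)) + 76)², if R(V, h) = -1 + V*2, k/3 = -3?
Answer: 110523169/2304 ≈ 47970.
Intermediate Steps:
k = -9 (k = 3*(-3) = -9)
R(V, h) = -1 + 2*V
v(Q) = -19*Q² (v(Q) = (-1 + 2*(-9))*Q² = (-1 - 18)*Q² = -19*Q²)
(((143 + v(0)) + 1/(-103 + 151)) + 76)² = (((143 - 19*0²) + 1/(-103 + 151)) + 76)² = (((143 - 19*0) + 1/48) + 76)² = (((143 + 0) + 1/48) + 76)² = ((143 + 1/48) + 76)² = (6865/48 + 76)² = (10513/48)² = 110523169/2304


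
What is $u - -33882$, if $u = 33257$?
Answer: $67139$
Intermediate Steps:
$u - -33882 = 33257 - -33882 = 33257 + 33882 = 67139$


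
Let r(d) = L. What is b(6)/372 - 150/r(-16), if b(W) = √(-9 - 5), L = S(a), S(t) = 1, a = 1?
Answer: -150 + I*√14/372 ≈ -150.0 + 0.010058*I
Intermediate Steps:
L = 1
b(W) = I*√14 (b(W) = √(-14) = I*√14)
r(d) = 1
b(6)/372 - 150/r(-16) = (I*√14)/372 - 150/1 = (I*√14)*(1/372) - 150*1 = I*√14/372 - 150 = -150 + I*√14/372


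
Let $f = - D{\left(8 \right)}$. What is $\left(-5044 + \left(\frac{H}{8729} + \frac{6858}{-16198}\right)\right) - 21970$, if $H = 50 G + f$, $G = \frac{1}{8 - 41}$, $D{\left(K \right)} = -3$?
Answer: $- \frac{9003419620372}{333281949} \approx -27014.0$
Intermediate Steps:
$f = 3$ ($f = \left(-1\right) \left(-3\right) = 3$)
$G = - \frac{1}{33}$ ($G = \frac{1}{-33} = - \frac{1}{33} \approx -0.030303$)
$H = \frac{49}{33}$ ($H = 50 \left(- \frac{1}{33}\right) + 3 = - \frac{50}{33} + 3 = \frac{49}{33} \approx 1.4848$)
$\left(-5044 + \left(\frac{H}{8729} + \frac{6858}{-16198}\right)\right) - 21970 = \left(-5044 + \left(\frac{49}{33 \cdot 8729} + \frac{6858}{-16198}\right)\right) - 21970 = \left(-5044 + \left(\frac{49}{33} \cdot \frac{1}{8729} + 6858 \left(- \frac{1}{16198}\right)\right)\right) - 21970 = \left(-5044 + \left(\frac{7}{41151} - \frac{3429}{8099}\right)\right) - 21970 = \left(-5044 - \frac{141050086}{333281949}\right) - 21970 = - \frac{1681215200842}{333281949} - 21970 = - \frac{9003419620372}{333281949}$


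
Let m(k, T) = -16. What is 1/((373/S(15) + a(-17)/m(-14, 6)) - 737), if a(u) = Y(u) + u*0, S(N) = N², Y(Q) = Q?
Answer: -3600/2643407 ≈ -0.0013619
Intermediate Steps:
a(u) = u (a(u) = u + u*0 = u + 0 = u)
1/((373/S(15) + a(-17)/m(-14, 6)) - 737) = 1/((373/(15²) - 17/(-16)) - 737) = 1/((373/225 - 17*(-1/16)) - 737) = 1/((373*(1/225) + 17/16) - 737) = 1/((373/225 + 17/16) - 737) = 1/(9793/3600 - 737) = 1/(-2643407/3600) = -3600/2643407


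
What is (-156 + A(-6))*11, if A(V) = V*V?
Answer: -1320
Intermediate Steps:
A(V) = V**2
(-156 + A(-6))*11 = (-156 + (-6)**2)*11 = (-156 + 36)*11 = -120*11 = -1320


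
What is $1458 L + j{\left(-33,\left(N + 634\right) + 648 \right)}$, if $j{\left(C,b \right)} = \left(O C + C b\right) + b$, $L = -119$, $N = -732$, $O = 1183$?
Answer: $-230141$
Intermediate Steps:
$j{\left(C,b \right)} = b + 1183 C + C b$ ($j{\left(C,b \right)} = \left(1183 C + C b\right) + b = b + 1183 C + C b$)
$1458 L + j{\left(-33,\left(N + 634\right) + 648 \right)} = 1458 \left(-119\right) + \left(\left(\left(-732 + 634\right) + 648\right) + 1183 \left(-33\right) - 33 \left(\left(-732 + 634\right) + 648\right)\right) = -173502 - \left(38489 + 33 \left(-98 + 648\right)\right) = -173502 - 56639 = -230141$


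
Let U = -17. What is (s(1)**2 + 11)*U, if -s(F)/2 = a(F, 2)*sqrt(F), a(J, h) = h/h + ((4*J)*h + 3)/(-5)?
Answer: -7123/25 ≈ -284.92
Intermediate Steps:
a(J, h) = 2/5 - 4*J*h/5 (a(J, h) = 1 + (4*J*h + 3)*(-1/5) = 1 + (3 + 4*J*h)*(-1/5) = 1 + (-3/5 - 4*J*h/5) = 2/5 - 4*J*h/5)
s(F) = -2*sqrt(F)*(2/5 - 8*F/5) (s(F) = -2*(2/5 - 4/5*F*2)*sqrt(F) = -2*(2/5 - 8*F/5)*sqrt(F) = -2*sqrt(F)*(2/5 - 8*F/5))
(s(1)**2 + 11)*U = ((4*sqrt(1)*(-1 + 4*1)/5)**2 + 11)*(-17) = (((4/5)*1*(-1 + 4))**2 + 11)*(-17) = (((4/5)*1*3)**2 + 11)*(-17) = ((12/5)**2 + 11)*(-17) = (144/25 + 11)*(-17) = (419/25)*(-17) = -7123/25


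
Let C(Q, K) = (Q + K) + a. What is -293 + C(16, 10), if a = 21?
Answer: -246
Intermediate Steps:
C(Q, K) = 21 + K + Q (C(Q, K) = (Q + K) + 21 = (K + Q) + 21 = 21 + K + Q)
-293 + C(16, 10) = -293 + (21 + 10 + 16) = -293 + 47 = -246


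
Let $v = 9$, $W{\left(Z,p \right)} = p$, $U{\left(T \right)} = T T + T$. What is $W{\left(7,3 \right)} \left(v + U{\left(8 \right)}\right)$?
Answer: $243$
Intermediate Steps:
$U{\left(T \right)} = T + T^{2}$ ($U{\left(T \right)} = T^{2} + T = T + T^{2}$)
$W{\left(7,3 \right)} \left(v + U{\left(8 \right)}\right) = 3 \left(9 + 8 \left(1 + 8\right)\right) = 3 \left(9 + 8 \cdot 9\right) = 3 \left(9 + 72\right) = 3 \cdot 81 = 243$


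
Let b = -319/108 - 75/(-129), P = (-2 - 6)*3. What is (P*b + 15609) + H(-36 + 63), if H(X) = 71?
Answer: 6090194/387 ≈ 15737.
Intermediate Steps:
P = -24 (P = -8*3 = -24)
b = -11017/4644 (b = -319*1/108 - 75*(-1/129) = -319/108 + 25/43 = -11017/4644 ≈ -2.3723)
(P*b + 15609) + H(-36 + 63) = (-24*(-11017/4644) + 15609) + 71 = (22034/387 + 15609) + 71 = 6062717/387 + 71 = 6090194/387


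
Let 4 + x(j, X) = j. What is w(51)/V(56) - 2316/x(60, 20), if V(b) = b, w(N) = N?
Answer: -2265/56 ≈ -40.446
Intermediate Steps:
x(j, X) = -4 + j
w(51)/V(56) - 2316/x(60, 20) = 51/56 - 2316/(-4 + 60) = 51*(1/56) - 2316/56 = 51/56 - 2316*1/56 = 51/56 - 579/14 = -2265/56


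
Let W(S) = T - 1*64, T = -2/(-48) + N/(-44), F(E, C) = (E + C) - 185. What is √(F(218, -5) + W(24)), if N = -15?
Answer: I*√620598/132 ≈ 5.968*I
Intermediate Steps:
F(E, C) = -185 + C + E (F(E, C) = (C + E) - 185 = -185 + C + E)
T = 101/264 (T = -2/(-48) - 15/(-44) = -2*(-1/48) - 15*(-1/44) = 1/24 + 15/44 = 101/264 ≈ 0.38258)
W(S) = -16795/264 (W(S) = 101/264 - 1*64 = 101/264 - 64 = -16795/264)
√(F(218, -5) + W(24)) = √((-185 - 5 + 218) - 16795/264) = √(28 - 16795/264) = √(-9403/264) = I*√620598/132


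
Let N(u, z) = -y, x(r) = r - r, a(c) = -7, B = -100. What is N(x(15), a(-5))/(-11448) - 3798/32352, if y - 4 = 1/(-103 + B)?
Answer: -183335455/1566338256 ≈ -0.11705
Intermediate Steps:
y = 811/203 (y = 4 + 1/(-103 - 100) = 4 + 1/(-203) = 4 - 1/203 = 811/203 ≈ 3.9951)
x(r) = 0
N(u, z) = -811/203 (N(u, z) = -1*811/203 = -811/203)
N(x(15), a(-5))/(-11448) - 3798/32352 = -811/203/(-11448) - 3798/32352 = -811/203*(-1/11448) - 3798*1/32352 = 811/2323944 - 633/5392 = -183335455/1566338256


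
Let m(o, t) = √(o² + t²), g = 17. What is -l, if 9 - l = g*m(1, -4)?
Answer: -9 + 17*√17 ≈ 61.093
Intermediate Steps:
l = 9 - 17*√17 (l = 9 - 17*√(1² + (-4)²) = 9 - 17*√(1 + 16) = 9 - 17*√17 ≈ -61.093)
-l = -(9 - 17*√17) = -9 + 17*√17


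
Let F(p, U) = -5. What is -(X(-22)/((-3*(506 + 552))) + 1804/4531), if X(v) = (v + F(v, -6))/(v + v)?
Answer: -3649523/9170744 ≈ -0.39795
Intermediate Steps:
X(v) = (-5 + v)/(2*v) (X(v) = (v - 5)/(v + v) = (-5 + v)/((2*v)) = (-5 + v)*(1/(2*v)) = (-5 + v)/(2*v))
-(X(-22)/((-3*(506 + 552))) + 1804/4531) = -(((½)*(-5 - 22)/(-22))/((-3*(506 + 552))) + 1804/4531) = -(((½)*(-1/22)*(-27))/((-3*1058)) + 1804*(1/4531)) = -((27/44)/(-3174) + 1804/4531) = -((27/44)*(-1/3174) + 1804/4531) = -(-9/46552 + 1804/4531) = -1*3649523/9170744 = -3649523/9170744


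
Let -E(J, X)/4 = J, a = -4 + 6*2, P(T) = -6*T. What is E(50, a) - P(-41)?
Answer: -446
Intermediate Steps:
a = 8 (a = -4 + 12 = 8)
E(J, X) = -4*J
E(50, a) - P(-41) = -4*50 - (-6)*(-41) = -200 - 1*246 = -200 - 246 = -446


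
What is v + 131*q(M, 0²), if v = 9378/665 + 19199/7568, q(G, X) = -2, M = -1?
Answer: -1234832601/5032720 ≈ -245.36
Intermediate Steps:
v = 83740039/5032720 (v = 9378*(1/665) + 19199*(1/7568) = 9378/665 + 19199/7568 = 83740039/5032720 ≈ 16.639)
v + 131*q(M, 0²) = 83740039/5032720 + 131*(-2) = 83740039/5032720 - 262 = -1234832601/5032720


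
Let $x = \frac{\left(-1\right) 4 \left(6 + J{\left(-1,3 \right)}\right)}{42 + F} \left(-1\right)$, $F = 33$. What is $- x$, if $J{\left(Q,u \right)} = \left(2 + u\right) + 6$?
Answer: $- \frac{68}{75} \approx -0.90667$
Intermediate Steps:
$J{\left(Q,u \right)} = 8 + u$
$x = \frac{68}{75}$ ($x = \frac{\left(-1\right) 4 \left(6 + \left(8 + 3\right)\right)}{42 + 33} \left(-1\right) = \frac{\left(-4\right) \left(6 + 11\right)}{75} \left(-1\right) = \left(-4\right) 17 \cdot \frac{1}{75} \left(-1\right) = \left(-68\right) \frac{1}{75} \left(-1\right) = \left(- \frac{68}{75}\right) \left(-1\right) = \frac{68}{75} \approx 0.90667$)
$- x = \left(-1\right) \frac{68}{75} = - \frac{68}{75}$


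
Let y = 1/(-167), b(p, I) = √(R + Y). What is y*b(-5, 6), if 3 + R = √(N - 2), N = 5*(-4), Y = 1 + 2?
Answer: -22^(¼)*√I/167 ≈ -0.0091701 - 0.0091701*I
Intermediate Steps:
Y = 3
N = -20
R = -3 + I*√22 (R = -3 + √(-20 - 2) = -3 + √(-22) = -3 + I*√22 ≈ -3.0 + 4.6904*I)
b(p, I) = 22^(¼)*√I (b(p, I) = √((-3 + I*√22) + 3) = √(I*√22) = 22^(¼)*√I)
y = -1/167 ≈ -0.0059880
y*b(-5, 6) = -22^(¼)*√I/167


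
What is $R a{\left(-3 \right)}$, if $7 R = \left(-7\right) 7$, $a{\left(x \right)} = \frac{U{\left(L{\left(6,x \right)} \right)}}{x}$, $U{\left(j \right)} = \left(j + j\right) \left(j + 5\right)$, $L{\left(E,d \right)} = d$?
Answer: $-28$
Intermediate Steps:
$U{\left(j \right)} = 2 j \left(5 + j\right)$
$a{\left(x \right)} = 10 + 2 x$ ($a{\left(x \right)} = \frac{2 x \left(5 + x\right)}{x} = 10 + 2 x$)
$R = -7$ ($R = \frac{\left(-7\right) 7}{7} = \frac{1}{7} \left(-49\right) = -7$)
$R a{\left(-3 \right)} = - 7 \left(10 + 2 \left(-3\right)\right) = - 7 \left(10 - 6\right) = \left(-7\right) 4 = -28$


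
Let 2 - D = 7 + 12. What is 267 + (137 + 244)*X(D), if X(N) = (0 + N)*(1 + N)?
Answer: 103899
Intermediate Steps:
D = -17 (D = 2 - (7 + 12) = 2 - 1*19 = 2 - 19 = -17)
X(N) = N*(1 + N)
267 + (137 + 244)*X(D) = 267 + (137 + 244)*(-17*(1 - 17)) = 267 + 381*(-17*(-16)) = 267 + 381*272 = 267 + 103632 = 103899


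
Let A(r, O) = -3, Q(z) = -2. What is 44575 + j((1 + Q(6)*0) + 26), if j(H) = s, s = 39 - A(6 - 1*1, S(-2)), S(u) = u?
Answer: 44617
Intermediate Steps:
s = 42 (s = 39 - 1*(-3) = 39 + 3 = 42)
j(H) = 42
44575 + j((1 + Q(6)*0) + 26) = 44575 + 42 = 44617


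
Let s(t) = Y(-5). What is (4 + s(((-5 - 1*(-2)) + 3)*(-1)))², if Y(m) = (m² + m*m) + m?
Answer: 2401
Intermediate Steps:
Y(m) = m + 2*m² (Y(m) = (m² + m²) + m = 2*m² + m = m + 2*m²)
s(t) = 45 (s(t) = -5*(1 + 2*(-5)) = -5*(1 - 10) = -5*(-9) = 45)
(4 + s(((-5 - 1*(-2)) + 3)*(-1)))² = (4 + 45)² = 49² = 2401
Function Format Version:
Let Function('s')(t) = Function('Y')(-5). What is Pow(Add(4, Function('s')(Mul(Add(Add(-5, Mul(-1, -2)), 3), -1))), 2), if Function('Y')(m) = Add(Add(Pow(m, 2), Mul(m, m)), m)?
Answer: 2401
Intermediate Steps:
Function('Y')(m) = Add(m, Mul(2, Pow(m, 2))) (Function('Y')(m) = Add(Add(Pow(m, 2), Pow(m, 2)), m) = Add(Mul(2, Pow(m, 2)), m) = Add(m, Mul(2, Pow(m, 2))))
Function('s')(t) = 45 (Function('s')(t) = Mul(-5, Add(1, Mul(2, -5))) = Mul(-5, Add(1, -10)) = Mul(-5, -9) = 45)
Pow(Add(4, Function('s')(Mul(Add(Add(-5, Mul(-1, -2)), 3), -1))), 2) = Pow(Add(4, 45), 2) = Pow(49, 2) = 2401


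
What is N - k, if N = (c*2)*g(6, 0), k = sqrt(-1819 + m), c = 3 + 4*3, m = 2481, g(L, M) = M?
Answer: -sqrt(662) ≈ -25.729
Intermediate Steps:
c = 15 (c = 3 + 12 = 15)
k = sqrt(662) (k = sqrt(-1819 + 2481) = sqrt(662) ≈ 25.729)
N = 0 (N = (15*2)*0 = 30*0 = 0)
N - k = 0 - sqrt(662) = -sqrt(662)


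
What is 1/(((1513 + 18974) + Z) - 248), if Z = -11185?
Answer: 1/9054 ≈ 0.00011045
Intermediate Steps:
1/(((1513 + 18974) + Z) - 248) = 1/(((1513 + 18974) - 11185) - 248) = 1/((20487 - 11185) - 248) = 1/(9302 - 248) = 1/9054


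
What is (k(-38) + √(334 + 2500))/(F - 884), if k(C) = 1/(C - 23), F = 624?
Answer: 1/15860 - √2834/260 ≈ -0.20469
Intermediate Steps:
k(C) = 1/(-23 + C)
(k(-38) + √(334 + 2500))/(F - 884) = (1/(-23 - 38) + √(334 + 2500))/(624 - 884) = (1/(-61) + √2834)/(-260) = (-1/61 + √2834)*(-1/260) = 1/15860 - √2834/260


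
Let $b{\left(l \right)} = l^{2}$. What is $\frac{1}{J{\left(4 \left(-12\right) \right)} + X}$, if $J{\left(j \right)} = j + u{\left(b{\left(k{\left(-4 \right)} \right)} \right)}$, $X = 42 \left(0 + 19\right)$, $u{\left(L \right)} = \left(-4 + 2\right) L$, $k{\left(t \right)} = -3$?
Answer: $\frac{1}{732} \approx 0.0013661$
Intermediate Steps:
$u{\left(L \right)} = - 2 L$
$X = 798$ ($X = 42 \cdot 19 = 798$)
$J{\left(j \right)} = -18 + j$ ($J{\left(j \right)} = j - 2 \left(-3\right)^{2} = j - 18 = -18 + j$)
$\frac{1}{J{\left(4 \left(-12\right) \right)} + X} = \frac{1}{\left(-18 + 4 \left(-12\right)\right) + 798} = \frac{1}{\left(-18 - 48\right) + 798} = \frac{1}{-66 + 798} = \frac{1}{732}$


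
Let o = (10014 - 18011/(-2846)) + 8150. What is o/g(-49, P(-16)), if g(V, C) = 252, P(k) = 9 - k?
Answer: 17237585/239064 ≈ 72.104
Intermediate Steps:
o = 51712755/2846 (o = (10014 - 18011*(-1/2846)) + 8150 = (10014 + 18011/2846) + 8150 = 28517855/2846 + 8150 = 51712755/2846 ≈ 18170.)
o/g(-49, P(-16)) = (51712755/2846)/252 = (51712755/2846)*(1/252) = 17237585/239064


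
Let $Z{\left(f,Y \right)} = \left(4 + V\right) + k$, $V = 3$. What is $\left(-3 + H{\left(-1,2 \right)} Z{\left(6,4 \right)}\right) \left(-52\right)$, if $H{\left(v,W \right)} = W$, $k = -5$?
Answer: $-52$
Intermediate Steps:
$Z{\left(f,Y \right)} = 2$ ($Z{\left(f,Y \right)} = \left(4 + 3\right) - 5 = 7 - 5 = 2$)
$\left(-3 + H{\left(-1,2 \right)} Z{\left(6,4 \right)}\right) \left(-52\right) = \left(-3 + 2 \cdot 2\right) \left(-52\right) = \left(-3 + 4\right) \left(-52\right) = 1 \left(-52\right) = -52$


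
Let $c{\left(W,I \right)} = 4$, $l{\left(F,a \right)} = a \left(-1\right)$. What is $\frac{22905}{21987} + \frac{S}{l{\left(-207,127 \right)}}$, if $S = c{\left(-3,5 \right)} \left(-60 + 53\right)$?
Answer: $\frac{391619}{310261} \approx 1.2622$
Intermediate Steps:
$l{\left(F,a \right)} = - a$
$S = -28$ ($S = 4 \left(-60 + 53\right) = 4 \left(-7\right) = -28$)
$\frac{22905}{21987} + \frac{S}{l{\left(-207,127 \right)}} = \frac{22905}{21987} - \frac{28}{\left(-1\right) 127} = 22905 \cdot \frac{1}{21987} - \frac{28}{-127} = \frac{2545}{2443} - - \frac{28}{127} = \frac{2545}{2443} + \frac{28}{127} = \frac{391619}{310261}$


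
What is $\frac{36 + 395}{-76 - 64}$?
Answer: $- \frac{431}{140} \approx -3.0786$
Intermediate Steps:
$\frac{36 + 395}{-76 - 64} = \frac{431}{-140} = 431 \left(- \frac{1}{140}\right) = - \frac{431}{140}$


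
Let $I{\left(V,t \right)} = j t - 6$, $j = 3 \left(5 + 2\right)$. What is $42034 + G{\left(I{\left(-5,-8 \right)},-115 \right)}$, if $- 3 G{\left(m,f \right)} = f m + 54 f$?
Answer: $37434$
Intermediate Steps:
$j = 21$ ($j = 3 \cdot 7 = 21$)
$I{\left(V,t \right)} = -6 + 21 t$ ($I{\left(V,t \right)} = 21 t - 6 = -6 + 21 t$)
$G{\left(m,f \right)} = - 18 f - \frac{f m}{3}$ ($G{\left(m,f \right)} = - \frac{f m + 54 f}{3} = - \frac{54 f + f m}{3} = - 18 f - \frac{f m}{3}$)
$42034 + G{\left(I{\left(-5,-8 \right)},-115 \right)} = 42034 - - \frac{115 \left(54 + \left(-6 + 21 \left(-8\right)\right)\right)}{3} = 42034 - - \frac{115 \left(54 - 174\right)}{3} = 42034 - \left(- \frac{115}{3}\right) \left(-120\right) = 42034 - 4600 = 37434$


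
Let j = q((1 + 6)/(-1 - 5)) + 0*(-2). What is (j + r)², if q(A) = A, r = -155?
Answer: 877969/36 ≈ 24388.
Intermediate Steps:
j = -7/6 (j = (1 + 6)/(-1 - 5) + 0*(-2) = 7/(-6) + 0 = 7*(-⅙) + 0 = -7/6 + 0 = -7/6 ≈ -1.1667)
(j + r)² = (-7/6 - 155)² = (-937/6)² = 877969/36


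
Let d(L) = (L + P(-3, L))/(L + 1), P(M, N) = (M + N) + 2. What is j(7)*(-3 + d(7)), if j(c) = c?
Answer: -77/8 ≈ -9.6250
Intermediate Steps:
P(M, N) = 2 + M + N
d(L) = (-1 + 2*L)/(1 + L) (d(L) = (L + (2 - 3 + L))/(L + 1) = (L + (-1 + L))/(1 + L) = (-1 + 2*L)/(1 + L))
j(7)*(-3 + d(7)) = 7*(-3 + (-1 + 2*7)/(1 + 7)) = 7*(-3 + (-1 + 14)/8) = 7*(-3 + (⅛)*13) = 7*(-3 + 13/8) = 7*(-11/8) = -77/8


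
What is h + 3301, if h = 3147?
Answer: 6448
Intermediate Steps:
h + 3301 = 3147 + 3301 = 6448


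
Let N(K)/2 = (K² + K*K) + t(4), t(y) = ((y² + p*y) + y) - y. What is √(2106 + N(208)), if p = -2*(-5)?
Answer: √175274 ≈ 418.66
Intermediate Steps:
p = 10
t(y) = y² + 10*y (t(y) = ((y² + 10*y) + y) - y = (y² + 11*y) - y = y² + 10*y)
N(K) = 112 + 4*K² (N(K) = 2*((K² + K*K) + 4*(10 + 4)) = 2*((K² + K²) + 4*14) = 2*(2*K² + 56) = 2*(56 + 2*K²) = 112 + 4*K²)
√(2106 + N(208)) = √(2106 + (112 + 4*208²)) = √(2106 + (112 + 4*43264)) = √(2106 + (112 + 173056)) = √(2106 + 173168) = √175274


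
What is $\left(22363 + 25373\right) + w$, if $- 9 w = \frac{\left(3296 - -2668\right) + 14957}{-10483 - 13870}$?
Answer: $\frac{10462654193}{219177} \approx 47736.0$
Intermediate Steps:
$w = \frac{20921}{219177}$ ($w = - \frac{\left(\left(3296 - -2668\right) + 14957\right) \frac{1}{-10483 - 13870}}{9} = - \frac{\left(\left(3296 + 2668\right) + 14957\right) \frac{1}{-24353}}{9} = - \frac{\left(5964 + 14957\right) \left(- \frac{1}{24353}\right)}{9} = - \frac{20921 \left(- \frac{1}{24353}\right)}{9} = \left(- \frac{1}{9}\right) \left(- \frac{20921}{24353}\right) = \frac{20921}{219177} \approx 0.095453$)
$\left(22363 + 25373\right) + w = \left(22363 + 25373\right) + \frac{20921}{219177} = 47736 + \frac{20921}{219177} = \frac{10462654193}{219177}$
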